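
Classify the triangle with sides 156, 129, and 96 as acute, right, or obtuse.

acute

Compare the square of the longest side to the sum of squares of the other two: 96² + 129² = 25857 > 24336 = 156².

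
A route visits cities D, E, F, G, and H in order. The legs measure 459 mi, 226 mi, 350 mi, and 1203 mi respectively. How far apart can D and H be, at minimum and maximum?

168 ≤ DH ≤ 2238 mi

The maximum is all hops collinear in one direction: 459 + 226 + 350 + 1203 = 2238.
The longest hop is 1203; the others sum to 1035. Folding the others back against it leaves at least 1203 − 1035 = 168.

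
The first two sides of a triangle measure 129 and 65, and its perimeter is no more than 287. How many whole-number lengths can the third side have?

Triangle inequality: 64 < x < 194. Perimeter ≤ 287 gives x ≤ 287 − 129 − 65 = 93.
So 64 < x ≤ 93; integers 65 through 93: 29 values.

29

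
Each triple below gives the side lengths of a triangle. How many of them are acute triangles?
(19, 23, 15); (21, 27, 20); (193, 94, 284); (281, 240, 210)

(19,23,15): 15²+19² = 586 > 529 = 23² → acute
(21,27,20): 20²+21² = 841 > 729 = 27² → acute
(193,94,284): 94²+193² = 46085 < 80656 = 284² → obtuse
(281,240,210): 210²+240² = 101700 > 78961 = 281² → acute
3 of the 4 are acute.

3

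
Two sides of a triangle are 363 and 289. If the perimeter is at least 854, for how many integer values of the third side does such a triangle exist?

Triangle inequality: 74 < x < 652. Perimeter ≥ 854 gives x ≥ 854 − 363 − 289 = 202.
So 202 ≤ x < 652; integers 202 through 651: 450 values.

450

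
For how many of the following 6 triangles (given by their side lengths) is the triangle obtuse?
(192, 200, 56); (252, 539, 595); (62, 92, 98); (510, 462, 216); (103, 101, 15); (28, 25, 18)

(192,200,56): 56²+192² = 40000 = 200² → right
(252,539,595): 252²+539² = 354025 = 595² → right
(62,92,98): 62²+92² = 12308 > 9604 = 98² → acute
(510,462,216): 216²+462² = 260100 = 510² → right
(103,101,15): 15²+101² = 10426 < 10609 = 103² → obtuse
(28,25,18): 18²+25² = 949 > 784 = 28² → acute
1 of the 6 is obtuse.

1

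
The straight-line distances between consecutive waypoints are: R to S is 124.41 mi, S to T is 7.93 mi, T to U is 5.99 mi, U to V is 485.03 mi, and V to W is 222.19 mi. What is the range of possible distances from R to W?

The maximum is all hops collinear in one direction: 124.41 + 7.93 + 5.99 + 485.03 + 222.19 = 845.55.
The longest hop is 485.03; the others sum to 360.52. Folding the others back against it leaves at least 485.03 − 360.52 = 124.51.

124.51 ≤ RW ≤ 845.55 mi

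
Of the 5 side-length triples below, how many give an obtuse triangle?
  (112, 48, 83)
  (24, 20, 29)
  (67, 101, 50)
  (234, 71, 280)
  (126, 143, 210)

4

(112,48,83): 48²+83² = 9193 < 12544 = 112² → obtuse
(24,20,29): 20²+24² = 976 > 841 = 29² → acute
(67,101,50): 50²+67² = 6989 < 10201 = 101² → obtuse
(234,71,280): 71²+234² = 59797 < 78400 = 280² → obtuse
(126,143,210): 126²+143² = 36325 < 44100 = 210² → obtuse
4 of the 5 are obtuse.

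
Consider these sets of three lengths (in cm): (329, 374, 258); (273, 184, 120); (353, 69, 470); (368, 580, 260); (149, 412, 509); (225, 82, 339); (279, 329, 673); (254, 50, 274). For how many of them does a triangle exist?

(258,329,374): 258+329 > 374 → valid
(120,184,273): 120+184 > 273 → valid
(69,353,470): 69+353 ≤ 470 → not valid
(260,368,580): 260+368 > 580 → valid
(149,412,509): 149+412 > 509 → valid
(82,225,339): 82+225 ≤ 339 → not valid
(279,329,673): 279+329 ≤ 673 → not valid
(50,254,274): 50+254 > 274 → valid
5 of the 8 triples form a triangle.

5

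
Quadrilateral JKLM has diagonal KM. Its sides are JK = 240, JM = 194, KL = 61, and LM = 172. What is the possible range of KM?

111 < KM < 233

From triangle JKM: |240 − 194| < KM < 240 + 194, i.e. 46 < KM < 434.
From triangle LKM: 111 < KM < 233.
Both must hold, so KM lies in the intersection.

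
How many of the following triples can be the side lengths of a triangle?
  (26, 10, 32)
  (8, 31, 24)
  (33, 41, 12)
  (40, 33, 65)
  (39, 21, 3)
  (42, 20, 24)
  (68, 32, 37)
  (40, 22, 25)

(10,26,32): 10+26 > 32 → valid
(8,24,31): 8+24 > 31 → valid
(12,33,41): 12+33 > 41 → valid
(33,40,65): 33+40 > 65 → valid
(3,21,39): 3+21 ≤ 39 → not valid
(20,24,42): 20+24 > 42 → valid
(32,37,68): 32+37 > 68 → valid
(22,25,40): 22+25 > 40 → valid
7 of the 8 triples form a triangle.

7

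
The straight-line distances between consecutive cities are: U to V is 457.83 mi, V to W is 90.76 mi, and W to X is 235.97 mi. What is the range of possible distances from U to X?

The maximum is all hops collinear in one direction: 457.83 + 90.76 + 235.97 = 784.56.
The longest hop is 457.83; the others sum to 326.73. Folding the others back against it leaves at least 457.83 − 326.73 = 131.10.

131.10 ≤ UX ≤ 784.56 mi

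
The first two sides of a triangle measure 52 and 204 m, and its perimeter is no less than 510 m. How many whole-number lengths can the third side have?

2

Triangle inequality: 152 < x < 256. Perimeter ≥ 510 gives x ≥ 510 − 52 − 204 = 254.
So 254 ≤ x < 256; integers 254 through 255: 2 values.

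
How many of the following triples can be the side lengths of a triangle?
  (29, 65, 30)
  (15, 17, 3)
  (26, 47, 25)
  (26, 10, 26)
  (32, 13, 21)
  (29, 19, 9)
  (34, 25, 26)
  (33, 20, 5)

5

(29,30,65): 29+30 ≤ 65 → not valid
(3,15,17): 3+15 > 17 → valid
(25,26,47): 25+26 > 47 → valid
(10,26,26): 10+26 > 26 → valid
(13,21,32): 13+21 > 32 → valid
(9,19,29): 9+19 ≤ 29 → not valid
(25,26,34): 25+26 > 34 → valid
(5,20,33): 5+20 ≤ 33 → not valid
5 of the 8 triples form a triangle.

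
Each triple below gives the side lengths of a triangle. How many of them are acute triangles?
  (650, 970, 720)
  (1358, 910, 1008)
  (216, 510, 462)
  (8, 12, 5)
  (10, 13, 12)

(650,970,720): 650²+720² = 940900 = 970² → right
(1358,910,1008): 910²+1008² = 1844164 = 1358² → right
(216,510,462): 216²+462² = 260100 = 510² → right
(8,12,5): 5²+8² = 89 < 144 = 12² → obtuse
(10,13,12): 10²+12² = 244 > 169 = 13² → acute
1 of the 5 is acute.

1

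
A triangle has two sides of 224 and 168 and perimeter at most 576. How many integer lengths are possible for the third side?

Triangle inequality: 56 < x < 392. Perimeter ≤ 576 gives x ≤ 576 − 224 − 168 = 184.
So 56 < x ≤ 184; integers 57 through 184: 128 values.

128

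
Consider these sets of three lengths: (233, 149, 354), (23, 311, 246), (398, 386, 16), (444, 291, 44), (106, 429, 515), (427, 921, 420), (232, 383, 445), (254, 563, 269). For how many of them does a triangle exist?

4

(149,233,354): 149+233 > 354 → valid
(23,246,311): 23+246 ≤ 311 → not valid
(16,386,398): 16+386 > 398 → valid
(44,291,444): 44+291 ≤ 444 → not valid
(106,429,515): 106+429 > 515 → valid
(420,427,921): 420+427 ≤ 921 → not valid
(232,383,445): 232+383 > 445 → valid
(254,269,563): 254+269 ≤ 563 → not valid
4 of the 8 triples form a triangle.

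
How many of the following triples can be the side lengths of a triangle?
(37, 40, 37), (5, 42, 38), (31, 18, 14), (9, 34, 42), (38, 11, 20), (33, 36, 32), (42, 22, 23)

6

(37,37,40): 37+37 > 40 → valid
(5,38,42): 5+38 > 42 → valid
(14,18,31): 14+18 > 31 → valid
(9,34,42): 9+34 > 42 → valid
(11,20,38): 11+20 ≤ 38 → not valid
(32,33,36): 32+33 > 36 → valid
(22,23,42): 22+23 > 42 → valid
6 of the 7 triples form a triangle.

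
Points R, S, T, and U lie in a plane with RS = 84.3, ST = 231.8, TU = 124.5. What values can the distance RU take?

The maximum is all hops collinear in one direction: 84.3 + 231.8 + 124.5 = 440.6.
The longest hop is 231.8; the others sum to 208.8. Folding the others back against it leaves at least 231.8 − 208.8 = 23.0.

23.0 ≤ RU ≤ 440.6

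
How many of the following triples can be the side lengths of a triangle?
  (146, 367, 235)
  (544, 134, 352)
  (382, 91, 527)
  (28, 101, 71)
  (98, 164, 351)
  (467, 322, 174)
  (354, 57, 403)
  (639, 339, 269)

(146,235,367): 146+235 > 367 → valid
(134,352,544): 134+352 ≤ 544 → not valid
(91,382,527): 91+382 ≤ 527 → not valid
(28,71,101): 28+71 ≤ 101 → not valid
(98,164,351): 98+164 ≤ 351 → not valid
(174,322,467): 174+322 > 467 → valid
(57,354,403): 57+354 > 403 → valid
(269,339,639): 269+339 ≤ 639 → not valid
3 of the 8 triples form a triangle.

3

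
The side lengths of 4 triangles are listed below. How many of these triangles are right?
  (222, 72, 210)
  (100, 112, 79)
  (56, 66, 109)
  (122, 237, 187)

(222,72,210): 72²+210² = 49284 = 222² → right
(100,112,79): 79²+100² = 16241 > 12544 = 112² → acute
(56,66,109): 56²+66² = 7492 < 11881 = 109² → obtuse
(122,237,187): 122²+187² = 49853 < 56169 = 237² → obtuse
1 of the 4 is right.

1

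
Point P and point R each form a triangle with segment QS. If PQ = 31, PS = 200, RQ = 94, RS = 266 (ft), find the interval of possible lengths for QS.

172 < QS < 231

From triangle PQS: |31 − 200| < QS < 31 + 200, i.e. 169 < QS < 231.
From triangle RQS: 172 < QS < 360.
Both must hold, so QS lies in the intersection.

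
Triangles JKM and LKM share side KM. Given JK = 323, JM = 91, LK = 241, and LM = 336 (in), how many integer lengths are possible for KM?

From triangle JKM: 232 < KM < 414.
From triangle LKM: 95 < KM < 577.
Intersection: 232 < KM < 414, so integers 233 through 413: 181 values.

181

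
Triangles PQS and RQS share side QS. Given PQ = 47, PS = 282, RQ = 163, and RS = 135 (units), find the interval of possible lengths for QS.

From triangle PQS: |47 − 282| < QS < 47 + 282, i.e. 235 < QS < 329.
From triangle RQS: 28 < QS < 298.
Both must hold, so QS lies in the intersection.

235 < QS < 298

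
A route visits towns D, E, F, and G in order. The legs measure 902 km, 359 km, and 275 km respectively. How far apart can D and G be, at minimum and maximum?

The maximum is all hops collinear in one direction: 902 + 359 + 275 = 1536.
The longest hop is 902; the others sum to 634. Folding the others back against it leaves at least 902 − 634 = 268.

268 ≤ DG ≤ 1536 km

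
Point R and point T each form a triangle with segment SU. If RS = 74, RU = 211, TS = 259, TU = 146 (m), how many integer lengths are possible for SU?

From triangle RSU: 137 < SU < 285.
From triangle TSU: 113 < SU < 405.
Intersection: 137 < SU < 285, so integers 138 through 284: 147 values.

147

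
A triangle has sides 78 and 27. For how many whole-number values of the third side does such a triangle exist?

The third side lies in the open interval (51, 105).
Integers from 52 to 104 inclusive: 104 − 52 + 1 = 53.

53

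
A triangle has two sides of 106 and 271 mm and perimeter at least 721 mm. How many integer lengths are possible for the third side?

Triangle inequality: 165 < x < 377. Perimeter ≥ 721 gives x ≥ 721 − 106 − 271 = 344.
So 344 ≤ x < 377; integers 344 through 376: 33 values.

33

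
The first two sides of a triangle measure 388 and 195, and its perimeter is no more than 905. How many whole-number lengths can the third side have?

Triangle inequality: 193 < x < 583. Perimeter ≤ 905 gives x ≤ 905 − 388 − 195 = 322.
So 193 < x ≤ 322; integers 194 through 322: 129 values.

129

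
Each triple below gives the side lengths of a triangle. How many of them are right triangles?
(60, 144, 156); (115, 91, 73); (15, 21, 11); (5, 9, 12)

(60,144,156): 60²+144² = 24336 = 156² → right
(115,91,73): 73²+91² = 13610 > 13225 = 115² → acute
(15,21,11): 11²+15² = 346 < 441 = 21² → obtuse
(5,9,12): 5²+9² = 106 < 144 = 12² → obtuse
1 of the 4 is right.

1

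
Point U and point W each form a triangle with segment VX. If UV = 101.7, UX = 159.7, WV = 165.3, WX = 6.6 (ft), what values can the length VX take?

From triangle UVX: |101.7 − 159.7| < VX < 101.7 + 159.7, i.e. 58.0 < VX < 261.4.
From triangle WVX: 158.7 < VX < 171.9.
Both must hold, so VX lies in the intersection.

158.7 < VX < 171.9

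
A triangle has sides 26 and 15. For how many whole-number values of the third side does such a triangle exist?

The third side lies in the open interval (11, 41).
Integers from 12 to 40 inclusive: 40 − 12 + 1 = 29.

29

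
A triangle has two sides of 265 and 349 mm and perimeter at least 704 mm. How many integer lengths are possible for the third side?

Triangle inequality: 84 < x < 614. Perimeter ≥ 704 gives x ≥ 704 − 265 − 349 = 90.
So 90 ≤ x < 614; integers 90 through 613: 524 values.

524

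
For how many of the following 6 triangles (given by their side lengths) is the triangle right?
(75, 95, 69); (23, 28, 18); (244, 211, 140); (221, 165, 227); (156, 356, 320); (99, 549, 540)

2

(75,95,69): 69²+75² = 10386 > 9025 = 95² → acute
(23,28,18): 18²+23² = 853 > 784 = 28² → acute
(244,211,140): 140²+211² = 64121 > 59536 = 244² → acute
(221,165,227): 165²+221² = 76066 > 51529 = 227² → acute
(156,356,320): 156²+320² = 126736 = 356² → right
(99,549,540): 99²+540² = 301401 = 549² → right
2 of the 6 are right.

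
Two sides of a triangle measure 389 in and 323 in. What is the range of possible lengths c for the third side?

66 < c < 712 (in)

By the triangle inequality, c must be less than 389 + 323 = 712 and greater than |389 − 323| = 66.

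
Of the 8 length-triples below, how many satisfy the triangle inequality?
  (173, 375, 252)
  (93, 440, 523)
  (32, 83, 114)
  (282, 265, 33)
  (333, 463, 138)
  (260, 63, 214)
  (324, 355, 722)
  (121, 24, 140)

7

(173,252,375): 173+252 > 375 → valid
(93,440,523): 93+440 > 523 → valid
(32,83,114): 32+83 > 114 → valid
(33,265,282): 33+265 > 282 → valid
(138,333,463): 138+333 > 463 → valid
(63,214,260): 63+214 > 260 → valid
(324,355,722): 324+355 ≤ 722 → not valid
(24,121,140): 24+121 > 140 → valid
7 of the 8 triples form a triangle.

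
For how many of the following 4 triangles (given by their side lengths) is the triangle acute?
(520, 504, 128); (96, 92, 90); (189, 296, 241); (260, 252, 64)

2

(520,504,128): 128²+504² = 270400 = 520² → right
(96,92,90): 90²+92² = 16564 > 9216 = 96² → acute
(189,296,241): 189²+241² = 93802 > 87616 = 296² → acute
(260,252,64): 64²+252² = 67600 = 260² → right
2 of the 4 are acute.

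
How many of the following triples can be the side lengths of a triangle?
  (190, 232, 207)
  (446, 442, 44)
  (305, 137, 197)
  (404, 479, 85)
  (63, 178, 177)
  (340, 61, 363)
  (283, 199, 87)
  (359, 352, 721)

(190,207,232): 190+207 > 232 → valid
(44,442,446): 44+442 > 446 → valid
(137,197,305): 137+197 > 305 → valid
(85,404,479): 85+404 > 479 → valid
(63,177,178): 63+177 > 178 → valid
(61,340,363): 61+340 > 363 → valid
(87,199,283): 87+199 > 283 → valid
(352,359,721): 352+359 ≤ 721 → not valid
7 of the 8 triples form a triangle.

7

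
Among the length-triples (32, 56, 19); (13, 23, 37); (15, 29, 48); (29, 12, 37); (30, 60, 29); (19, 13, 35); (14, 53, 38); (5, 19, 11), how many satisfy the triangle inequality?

1

(19,32,56): 19+32 ≤ 56 → not valid
(13,23,37): 13+23 ≤ 37 → not valid
(15,29,48): 15+29 ≤ 48 → not valid
(12,29,37): 12+29 > 37 → valid
(29,30,60): 29+30 ≤ 60 → not valid
(13,19,35): 13+19 ≤ 35 → not valid
(14,38,53): 14+38 ≤ 53 → not valid
(5,11,19): 5+11 ≤ 19 → not valid
1 of the 8 triples forms a triangle.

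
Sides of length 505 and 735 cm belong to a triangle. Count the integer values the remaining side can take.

1009

The third side lies in the open interval (230, 1240).
Integers from 231 to 1239 inclusive: 1239 − 231 + 1 = 1009.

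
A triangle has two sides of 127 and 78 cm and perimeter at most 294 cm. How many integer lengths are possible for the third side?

Triangle inequality: 49 < x < 205. Perimeter ≤ 294 gives x ≤ 294 − 127 − 78 = 89.
So 49 < x ≤ 89; integers 50 through 89: 40 values.

40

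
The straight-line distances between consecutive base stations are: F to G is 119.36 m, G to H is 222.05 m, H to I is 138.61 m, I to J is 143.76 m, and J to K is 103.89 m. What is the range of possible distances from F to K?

The maximum is all hops collinear in one direction: 119.36 + 222.05 + 138.61 + 143.76 + 103.89 = 727.67.
The longest hop is 222.05; the others sum to 505.62. Since 222.05 ≤ 505.62, the path can fold back on itself completely, so the minimum distance is 0.

0 ≤ FK ≤ 727.67 m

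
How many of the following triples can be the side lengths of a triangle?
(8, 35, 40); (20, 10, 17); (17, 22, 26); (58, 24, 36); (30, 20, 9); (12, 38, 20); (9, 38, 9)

4

(8,35,40): 8+35 > 40 → valid
(10,17,20): 10+17 > 20 → valid
(17,22,26): 17+22 > 26 → valid
(24,36,58): 24+36 > 58 → valid
(9,20,30): 9+20 ≤ 30 → not valid
(12,20,38): 12+20 ≤ 38 → not valid
(9,9,38): 9+9 ≤ 38 → not valid
4 of the 7 triples form a triangle.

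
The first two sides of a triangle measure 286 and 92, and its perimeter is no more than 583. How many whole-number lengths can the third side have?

11

Triangle inequality: 194 < x < 378. Perimeter ≤ 583 gives x ≤ 583 − 286 − 92 = 205.
So 194 < x ≤ 205; integers 195 through 205: 11 values.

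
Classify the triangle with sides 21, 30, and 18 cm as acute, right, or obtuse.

Compare the square of the longest side to the sum of squares of the other two: 18² + 21² = 765 < 900 = 30².

obtuse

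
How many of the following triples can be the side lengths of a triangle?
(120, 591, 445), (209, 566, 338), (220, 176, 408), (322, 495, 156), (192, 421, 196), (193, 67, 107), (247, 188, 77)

(120,445,591): 120+445 ≤ 591 → not valid
(209,338,566): 209+338 ≤ 566 → not valid
(176,220,408): 176+220 ≤ 408 → not valid
(156,322,495): 156+322 ≤ 495 → not valid
(192,196,421): 192+196 ≤ 421 → not valid
(67,107,193): 67+107 ≤ 193 → not valid
(77,188,247): 77+188 > 247 → valid
1 of the 7 triples forms a triangle.

1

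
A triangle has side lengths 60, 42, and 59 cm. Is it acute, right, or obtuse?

acute

Compare the square of the longest side to the sum of squares of the other two: 42² + 59² = 5245 > 3600 = 60².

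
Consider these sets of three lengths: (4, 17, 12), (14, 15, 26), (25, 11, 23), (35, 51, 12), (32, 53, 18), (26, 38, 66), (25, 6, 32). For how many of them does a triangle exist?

(4,12,17): 4+12 ≤ 17 → not valid
(14,15,26): 14+15 > 26 → valid
(11,23,25): 11+23 > 25 → valid
(12,35,51): 12+35 ≤ 51 → not valid
(18,32,53): 18+32 ≤ 53 → not valid
(26,38,66): 26+38 ≤ 66 → not valid
(6,25,32): 6+25 ≤ 32 → not valid
2 of the 7 triples form a triangle.

2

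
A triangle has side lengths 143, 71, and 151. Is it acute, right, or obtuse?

Compare the square of the longest side to the sum of squares of the other two: 71² + 143² = 25490 > 22801 = 151².

acute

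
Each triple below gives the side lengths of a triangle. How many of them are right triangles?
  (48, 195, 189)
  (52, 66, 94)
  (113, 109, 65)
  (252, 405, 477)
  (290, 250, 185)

2

(48,195,189): 48²+189² = 38025 = 195² → right
(52,66,94): 52²+66² = 7060 < 8836 = 94² → obtuse
(113,109,65): 65²+109² = 16106 > 12769 = 113² → acute
(252,405,477): 252²+405² = 227529 = 477² → right
(290,250,185): 185²+250² = 96725 > 84100 = 290² → acute
2 of the 5 are right.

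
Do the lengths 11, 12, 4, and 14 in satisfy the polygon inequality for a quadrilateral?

A quadrilateral exists iff every side is shorter than the sum of the others — equivalently, the longest side is less than the sum of the rest.
Longest side 14 < 27 (sum of the remaining 3), so yes.

Yes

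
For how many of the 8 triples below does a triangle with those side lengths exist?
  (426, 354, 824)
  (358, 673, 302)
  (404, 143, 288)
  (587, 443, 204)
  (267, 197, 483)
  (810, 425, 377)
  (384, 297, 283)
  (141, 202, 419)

3

(354,426,824): 354+426 ≤ 824 → not valid
(302,358,673): 302+358 ≤ 673 → not valid
(143,288,404): 143+288 > 404 → valid
(204,443,587): 204+443 > 587 → valid
(197,267,483): 197+267 ≤ 483 → not valid
(377,425,810): 377+425 ≤ 810 → not valid
(283,297,384): 283+297 > 384 → valid
(141,202,419): 141+202 ≤ 419 → not valid
3 of the 8 triples form a triangle.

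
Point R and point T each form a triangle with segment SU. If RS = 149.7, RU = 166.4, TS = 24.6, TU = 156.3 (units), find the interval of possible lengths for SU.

From triangle RSU: |149.7 − 166.4| < SU < 149.7 + 166.4, i.e. 16.7 < SU < 316.1.
From triangle TSU: 131.7 < SU < 180.9.
Both must hold, so SU lies in the intersection.

131.7 < SU < 180.9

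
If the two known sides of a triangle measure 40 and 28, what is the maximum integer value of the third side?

The third side must be strictly less than 40 + 28 = 68.
The largest integer below 68 is 67.

67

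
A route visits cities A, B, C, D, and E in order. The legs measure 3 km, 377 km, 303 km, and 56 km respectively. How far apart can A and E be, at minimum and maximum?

The maximum is all hops collinear in one direction: 3 + 377 + 303 + 56 = 739.
The longest hop is 377; the others sum to 362. Folding the others back against it leaves at least 377 − 362 = 15.

15 ≤ AE ≤ 739 km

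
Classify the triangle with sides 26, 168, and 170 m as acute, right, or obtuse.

Compare the square of the longest side to the sum of squares of the other two: 26² + 168² = 28900 = 170².

right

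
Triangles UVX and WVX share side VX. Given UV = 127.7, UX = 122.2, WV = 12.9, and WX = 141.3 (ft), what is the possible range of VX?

From triangle UVX: |127.7 − 122.2| < VX < 127.7 + 122.2, i.e. 5.5 < VX < 249.9.
From triangle WVX: 128.4 < VX < 154.2.
Both must hold, so VX lies in the intersection.

128.4 < VX < 154.2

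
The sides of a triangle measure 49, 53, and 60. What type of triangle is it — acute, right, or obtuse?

acute

Compare the square of the longest side to the sum of squares of the other two: 49² + 53² = 5210 > 3600 = 60².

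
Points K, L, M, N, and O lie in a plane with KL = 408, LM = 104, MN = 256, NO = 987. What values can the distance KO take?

The maximum is all hops collinear in one direction: 408 + 104 + 256 + 987 = 1755.
The longest hop is 987; the others sum to 768. Folding the others back against it leaves at least 987 − 768 = 219.

219 ≤ KO ≤ 1755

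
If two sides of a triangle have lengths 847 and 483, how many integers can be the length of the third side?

965

The third side lies in the open interval (364, 1330).
Integers from 365 to 1329 inclusive: 1329 − 365 + 1 = 965.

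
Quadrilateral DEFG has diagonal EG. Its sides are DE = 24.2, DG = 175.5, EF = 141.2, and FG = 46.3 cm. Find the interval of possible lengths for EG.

From triangle DEG: |24.2 − 175.5| < EG < 24.2 + 175.5, i.e. 151.3 < EG < 199.7.
From triangle FEG: 94.9 < EG < 187.5.
Both must hold, so EG lies in the intersection.

151.3 < EG < 187.5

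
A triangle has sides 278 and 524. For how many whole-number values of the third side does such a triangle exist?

555

The third side lies in the open interval (246, 802).
Integers from 247 to 801 inclusive: 801 − 247 + 1 = 555.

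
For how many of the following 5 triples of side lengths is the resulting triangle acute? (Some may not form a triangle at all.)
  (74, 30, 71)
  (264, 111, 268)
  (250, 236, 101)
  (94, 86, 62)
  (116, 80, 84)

4

(74,30,71): 30²+71² = 5941 > 5476 = 74² → acute
(264,111,268): 111²+264² = 82017 > 71824 = 268² → acute
(250,236,101): 101²+236² = 65897 > 62500 = 250² → acute
(94,86,62): 62²+86² = 11240 > 8836 = 94² → acute
(116,80,84): 80²+84² = 13456 = 116² → right
4 of the 5 are acute.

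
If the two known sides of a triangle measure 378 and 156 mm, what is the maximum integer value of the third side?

533

The third side must be strictly less than 378 + 156 = 534.
The largest integer below 534 is 533.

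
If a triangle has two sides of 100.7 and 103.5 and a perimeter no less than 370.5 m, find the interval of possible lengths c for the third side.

166.3 ≤ c < 204.2 m

Triangle inequality alone gives 2.8 < c < 204.2.
The perimeter condition gives c ≥ 370.5 − 100.7 − 103.5 = 166.3.
Intersecting the two: 166.3 ≤ c < 204.2.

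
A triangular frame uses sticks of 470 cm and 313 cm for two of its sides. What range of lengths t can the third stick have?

By the triangle inequality, t must be less than 470 + 313 = 783 and greater than |470 − 313| = 157.

157 < t < 783 (cm)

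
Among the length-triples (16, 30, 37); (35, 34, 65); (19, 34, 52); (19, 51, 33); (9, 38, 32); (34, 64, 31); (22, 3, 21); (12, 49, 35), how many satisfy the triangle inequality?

7

(16,30,37): 16+30 > 37 → valid
(34,35,65): 34+35 > 65 → valid
(19,34,52): 19+34 > 52 → valid
(19,33,51): 19+33 > 51 → valid
(9,32,38): 9+32 > 38 → valid
(31,34,64): 31+34 > 64 → valid
(3,21,22): 3+21 > 22 → valid
(12,35,49): 12+35 ≤ 49 → not valid
7 of the 8 triples form a triangle.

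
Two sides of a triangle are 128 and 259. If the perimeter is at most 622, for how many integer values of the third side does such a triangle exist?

104

Triangle inequality: 131 < x < 387. Perimeter ≤ 622 gives x ≤ 622 − 128 − 259 = 235.
So 131 < x ≤ 235; integers 132 through 235: 104 values.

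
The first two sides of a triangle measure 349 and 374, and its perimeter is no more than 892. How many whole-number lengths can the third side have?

144

Triangle inequality: 25 < x < 723. Perimeter ≤ 892 gives x ≤ 892 − 349 − 374 = 169.
So 25 < x ≤ 169; integers 26 through 169: 144 values.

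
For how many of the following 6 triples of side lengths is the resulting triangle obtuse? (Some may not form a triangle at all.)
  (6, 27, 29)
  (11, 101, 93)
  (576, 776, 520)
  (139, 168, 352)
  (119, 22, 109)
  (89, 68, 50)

(6,27,29): 6²+27² = 765 < 841 = 29² → obtuse
(11,101,93): 11²+93² = 8770 < 10201 = 101² → obtuse
(576,776,520): 520²+576² = 602176 = 776² → right
(139,168,352): 139+168 ≤ 352, not a triangle
(119,22,109): 22²+109² = 12365 < 14161 = 119² → obtuse
(89,68,50): 50²+68² = 7124 < 7921 = 89² → obtuse
4 of the 6 are obtuse.

4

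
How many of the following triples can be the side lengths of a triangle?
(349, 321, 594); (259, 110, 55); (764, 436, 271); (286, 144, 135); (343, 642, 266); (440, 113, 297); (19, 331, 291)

1

(321,349,594): 321+349 > 594 → valid
(55,110,259): 55+110 ≤ 259 → not valid
(271,436,764): 271+436 ≤ 764 → not valid
(135,144,286): 135+144 ≤ 286 → not valid
(266,343,642): 266+343 ≤ 642 → not valid
(113,297,440): 113+297 ≤ 440 → not valid
(19,291,331): 19+291 ≤ 331 → not valid
1 of the 7 triples forms a triangle.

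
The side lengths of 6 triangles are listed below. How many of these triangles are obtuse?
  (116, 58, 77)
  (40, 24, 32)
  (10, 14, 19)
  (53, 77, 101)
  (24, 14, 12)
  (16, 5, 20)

(116,58,77): 58²+77² = 9293 < 13456 = 116² → obtuse
(40,24,32): 24²+32² = 1600 = 40² → right
(10,14,19): 10²+14² = 296 < 361 = 19² → obtuse
(53,77,101): 53²+77² = 8738 < 10201 = 101² → obtuse
(24,14,12): 12²+14² = 340 < 576 = 24² → obtuse
(16,5,20): 5²+16² = 281 < 400 = 20² → obtuse
5 of the 6 are obtuse.

5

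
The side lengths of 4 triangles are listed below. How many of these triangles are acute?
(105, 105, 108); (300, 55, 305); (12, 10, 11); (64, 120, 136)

2

(105,105,108): 105²+105² = 22050 > 11664 = 108² → acute
(300,55,305): 55²+300² = 93025 = 305² → right
(12,10,11): 10²+11² = 221 > 144 = 12² → acute
(64,120,136): 64²+120² = 18496 = 136² → right
2 of the 4 are acute.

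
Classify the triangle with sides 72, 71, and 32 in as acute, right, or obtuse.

Compare the square of the longest side to the sum of squares of the other two: 32² + 71² = 6065 > 5184 = 72².

acute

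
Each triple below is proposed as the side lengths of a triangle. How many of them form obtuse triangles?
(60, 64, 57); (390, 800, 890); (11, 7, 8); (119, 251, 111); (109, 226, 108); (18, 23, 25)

1

(60,64,57): 57²+60² = 6849 > 4096 = 64² → acute
(390,800,890): 390²+800² = 792100 = 890² → right
(11,7,8): 7²+8² = 113 < 121 = 11² → obtuse
(119,251,111): 111+119 ≤ 251, not a triangle
(109,226,108): 108+109 ≤ 226, not a triangle
(18,23,25): 18²+23² = 853 > 625 = 25² → acute
1 of the 6 is obtuse.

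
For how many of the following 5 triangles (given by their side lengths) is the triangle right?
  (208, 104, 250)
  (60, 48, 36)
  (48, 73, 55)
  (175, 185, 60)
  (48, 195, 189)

(208,104,250): 104²+208² = 54080 < 62500 = 250² → obtuse
(60,48,36): 36²+48² = 3600 = 60² → right
(48,73,55): 48²+55² = 5329 = 73² → right
(175,185,60): 60²+175² = 34225 = 185² → right
(48,195,189): 48²+189² = 38025 = 195² → right
4 of the 5 are right.

4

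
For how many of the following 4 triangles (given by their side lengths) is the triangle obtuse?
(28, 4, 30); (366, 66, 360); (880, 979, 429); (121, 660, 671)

(28,4,30): 4²+28² = 800 < 900 = 30² → obtuse
(366,66,360): 66²+360² = 133956 = 366² → right
(880,979,429): 429²+880² = 958441 = 979² → right
(121,660,671): 121²+660² = 450241 = 671² → right
1 of the 4 is obtuse.

1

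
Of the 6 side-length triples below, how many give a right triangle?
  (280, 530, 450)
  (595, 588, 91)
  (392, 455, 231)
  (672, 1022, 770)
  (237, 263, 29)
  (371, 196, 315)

(280,530,450): 280²+450² = 280900 = 530² → right
(595,588,91): 91²+588² = 354025 = 595² → right
(392,455,231): 231²+392² = 207025 = 455² → right
(672,1022,770): 672²+770² = 1044484 = 1022² → right
(237,263,29): 29²+237² = 57010 < 69169 = 263² → obtuse
(371,196,315): 196²+315² = 137641 = 371² → right
5 of the 6 are right.

5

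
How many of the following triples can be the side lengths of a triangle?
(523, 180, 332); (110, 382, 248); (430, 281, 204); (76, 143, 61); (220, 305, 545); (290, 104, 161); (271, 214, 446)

2

(180,332,523): 180+332 ≤ 523 → not valid
(110,248,382): 110+248 ≤ 382 → not valid
(204,281,430): 204+281 > 430 → valid
(61,76,143): 61+76 ≤ 143 → not valid
(220,305,545): 220+305 ≤ 545 → not valid
(104,161,290): 104+161 ≤ 290 → not valid
(214,271,446): 214+271 > 446 → valid
2 of the 7 triples form a triangle.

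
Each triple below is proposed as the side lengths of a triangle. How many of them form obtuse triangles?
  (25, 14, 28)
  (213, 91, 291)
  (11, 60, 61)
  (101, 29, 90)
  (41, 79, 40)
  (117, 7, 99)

(25,14,28): 14²+25² = 821 > 784 = 28² → acute
(213,91,291): 91²+213² = 53650 < 84681 = 291² → obtuse
(11,60,61): 11²+60² = 3721 = 61² → right
(101,29,90): 29²+90² = 8941 < 10201 = 101² → obtuse
(41,79,40): 40²+41² = 3281 < 6241 = 79² → obtuse
(117,7,99): 7+99 ≤ 117, not a triangle
3 of the 6 are obtuse.

3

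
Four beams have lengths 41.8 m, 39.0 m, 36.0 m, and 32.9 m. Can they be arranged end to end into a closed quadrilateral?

Yes

A quadrilateral exists iff every side is shorter than the sum of the others — equivalently, the longest side is less than the sum of the rest.
Longest side 41.8 < 107.9 (sum of the remaining 3), so yes.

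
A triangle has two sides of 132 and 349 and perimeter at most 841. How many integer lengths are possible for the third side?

143

Triangle inequality: 217 < x < 481. Perimeter ≤ 841 gives x ≤ 841 − 132 − 349 = 360.
So 217 < x ≤ 360; integers 218 through 360: 143 values.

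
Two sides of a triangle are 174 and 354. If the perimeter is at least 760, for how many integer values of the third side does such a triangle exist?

Triangle inequality: 180 < x < 528. Perimeter ≥ 760 gives x ≥ 760 − 174 − 354 = 232.
So 232 ≤ x < 528; integers 232 through 527: 296 values.

296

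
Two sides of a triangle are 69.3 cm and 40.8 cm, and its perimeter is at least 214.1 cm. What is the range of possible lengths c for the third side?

104.0 ≤ c < 110.1

Triangle inequality alone gives 28.5 < c < 110.1.
The perimeter condition gives c ≥ 214.1 − 69.3 − 40.8 = 104.0.
Intersecting the two: 104.0 ≤ c < 110.1.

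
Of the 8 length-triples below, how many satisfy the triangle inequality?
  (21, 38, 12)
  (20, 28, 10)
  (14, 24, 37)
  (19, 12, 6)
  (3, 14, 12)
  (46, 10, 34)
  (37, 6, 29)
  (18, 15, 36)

(12,21,38): 12+21 ≤ 38 → not valid
(10,20,28): 10+20 > 28 → valid
(14,24,37): 14+24 > 37 → valid
(6,12,19): 6+12 ≤ 19 → not valid
(3,12,14): 3+12 > 14 → valid
(10,34,46): 10+34 ≤ 46 → not valid
(6,29,37): 6+29 ≤ 37 → not valid
(15,18,36): 15+18 ≤ 36 → not valid
3 of the 8 triples form a triangle.

3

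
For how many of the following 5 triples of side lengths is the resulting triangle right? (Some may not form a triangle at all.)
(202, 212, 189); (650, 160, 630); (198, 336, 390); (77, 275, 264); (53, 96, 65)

(202,212,189): 189²+202² = 76525 > 44944 = 212² → acute
(650,160,630): 160²+630² = 422500 = 650² → right
(198,336,390): 198²+336² = 152100 = 390² → right
(77,275,264): 77²+264² = 75625 = 275² → right
(53,96,65): 53²+65² = 7034 < 9216 = 96² → obtuse
3 of the 5 are right.

3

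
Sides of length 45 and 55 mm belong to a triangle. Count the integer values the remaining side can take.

89

The third side lies in the open interval (10, 100).
Integers from 11 to 99 inclusive: 99 − 11 + 1 = 89.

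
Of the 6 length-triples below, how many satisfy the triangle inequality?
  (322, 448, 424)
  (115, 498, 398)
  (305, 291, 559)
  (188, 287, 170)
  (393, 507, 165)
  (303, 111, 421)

(322,424,448): 322+424 > 448 → valid
(115,398,498): 115+398 > 498 → valid
(291,305,559): 291+305 > 559 → valid
(170,188,287): 170+188 > 287 → valid
(165,393,507): 165+393 > 507 → valid
(111,303,421): 111+303 ≤ 421 → not valid
5 of the 6 triples form a triangle.

5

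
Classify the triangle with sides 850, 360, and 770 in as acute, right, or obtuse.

right

Compare the square of the longest side to the sum of squares of the other two: 360² + 770² = 722500 = 850².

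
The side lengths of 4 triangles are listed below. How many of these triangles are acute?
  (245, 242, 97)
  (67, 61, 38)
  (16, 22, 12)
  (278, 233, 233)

3

(245,242,97): 97²+242² = 67973 > 60025 = 245² → acute
(67,61,38): 38²+61² = 5165 > 4489 = 67² → acute
(16,22,12): 12²+16² = 400 < 484 = 22² → obtuse
(278,233,233): 233²+233² = 108578 > 77284 = 278² → acute
3 of the 4 are acute.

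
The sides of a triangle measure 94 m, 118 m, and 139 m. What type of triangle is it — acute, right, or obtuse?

acute

Compare the square of the longest side to the sum of squares of the other two: 94² + 118² = 22760 > 19321 = 139².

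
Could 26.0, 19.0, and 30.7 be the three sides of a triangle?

Yes

The longest side is 30.7, and the other two sum to 45.0.
Since 45.0 > 30.7, the triangle inequality holds.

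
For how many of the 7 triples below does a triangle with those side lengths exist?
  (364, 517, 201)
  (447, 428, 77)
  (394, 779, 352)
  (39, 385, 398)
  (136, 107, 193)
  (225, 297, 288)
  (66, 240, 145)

5

(201,364,517): 201+364 > 517 → valid
(77,428,447): 77+428 > 447 → valid
(352,394,779): 352+394 ≤ 779 → not valid
(39,385,398): 39+385 > 398 → valid
(107,136,193): 107+136 > 193 → valid
(225,288,297): 225+288 > 297 → valid
(66,145,240): 66+145 ≤ 240 → not valid
5 of the 7 triples form a triangle.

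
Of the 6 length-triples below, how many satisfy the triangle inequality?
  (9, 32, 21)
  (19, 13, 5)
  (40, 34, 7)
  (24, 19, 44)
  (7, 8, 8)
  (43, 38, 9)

3

(9,21,32): 9+21 ≤ 32 → not valid
(5,13,19): 5+13 ≤ 19 → not valid
(7,34,40): 7+34 > 40 → valid
(19,24,44): 19+24 ≤ 44 → not valid
(7,8,8): 7+8 > 8 → valid
(9,38,43): 9+38 > 43 → valid
3 of the 6 triples form a triangle.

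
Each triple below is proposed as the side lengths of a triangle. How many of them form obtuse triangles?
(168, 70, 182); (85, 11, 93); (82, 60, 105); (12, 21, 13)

(168,70,182): 70²+168² = 33124 = 182² → right
(85,11,93): 11²+85² = 7346 < 8649 = 93² → obtuse
(82,60,105): 60²+82² = 10324 < 11025 = 105² → obtuse
(12,21,13): 12²+13² = 313 < 441 = 21² → obtuse
3 of the 4 are obtuse.

3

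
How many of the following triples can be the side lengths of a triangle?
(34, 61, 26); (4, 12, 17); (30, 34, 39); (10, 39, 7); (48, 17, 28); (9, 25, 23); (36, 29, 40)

(26,34,61): 26+34 ≤ 61 → not valid
(4,12,17): 4+12 ≤ 17 → not valid
(30,34,39): 30+34 > 39 → valid
(7,10,39): 7+10 ≤ 39 → not valid
(17,28,48): 17+28 ≤ 48 → not valid
(9,23,25): 9+23 > 25 → valid
(29,36,40): 29+36 > 40 → valid
3 of the 7 triples form a triangle.

3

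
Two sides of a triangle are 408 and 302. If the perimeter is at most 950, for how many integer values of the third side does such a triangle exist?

134

Triangle inequality: 106 < x < 710. Perimeter ≤ 950 gives x ≤ 950 − 408 − 302 = 240.
So 106 < x ≤ 240; integers 107 through 240: 134 values.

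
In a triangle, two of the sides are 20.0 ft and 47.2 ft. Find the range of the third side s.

By the triangle inequality, s must be less than 20.0 + 47.2 = 67.2 and greater than |20.0 − 47.2| = 27.2.

27.2 < s < 67.2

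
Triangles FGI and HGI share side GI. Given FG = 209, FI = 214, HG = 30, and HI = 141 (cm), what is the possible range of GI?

111 < GI < 171

From triangle FGI: |209 − 214| < GI < 209 + 214, i.e. 5 < GI < 423.
From triangle HGI: 111 < GI < 171.
Both must hold, so GI lies in the intersection.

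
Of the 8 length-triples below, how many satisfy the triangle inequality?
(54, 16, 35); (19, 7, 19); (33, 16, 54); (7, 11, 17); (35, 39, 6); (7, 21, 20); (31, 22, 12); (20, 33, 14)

6

(16,35,54): 16+35 ≤ 54 → not valid
(7,19,19): 7+19 > 19 → valid
(16,33,54): 16+33 ≤ 54 → not valid
(7,11,17): 7+11 > 17 → valid
(6,35,39): 6+35 > 39 → valid
(7,20,21): 7+20 > 21 → valid
(12,22,31): 12+22 > 31 → valid
(14,20,33): 14+20 > 33 → valid
6 of the 8 triples form a triangle.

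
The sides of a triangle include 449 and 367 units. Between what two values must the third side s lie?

By the triangle inequality, s must be less than 449 + 367 = 816 and greater than |449 − 367| = 82.

82 < s < 816 (units)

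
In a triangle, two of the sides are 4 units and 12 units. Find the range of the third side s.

By the triangle inequality, s must be less than 4 + 12 = 16 and greater than |4 − 12| = 8.

8 < s < 16 (units)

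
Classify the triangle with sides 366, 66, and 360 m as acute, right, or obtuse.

Compare the square of the longest side to the sum of squares of the other two: 66² + 360² = 133956 = 366².

right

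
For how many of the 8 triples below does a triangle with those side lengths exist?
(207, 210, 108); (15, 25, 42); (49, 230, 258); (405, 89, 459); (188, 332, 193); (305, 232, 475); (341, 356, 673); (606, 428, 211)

7

(108,207,210): 108+207 > 210 → valid
(15,25,42): 15+25 ≤ 42 → not valid
(49,230,258): 49+230 > 258 → valid
(89,405,459): 89+405 > 459 → valid
(188,193,332): 188+193 > 332 → valid
(232,305,475): 232+305 > 475 → valid
(341,356,673): 341+356 > 673 → valid
(211,428,606): 211+428 > 606 → valid
7 of the 8 triples form a triangle.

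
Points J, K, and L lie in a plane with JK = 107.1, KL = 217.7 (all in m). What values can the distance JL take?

By the triangle inequality, |107.1 − 217.7| ≤ JL ≤ 107.1 + 217.7.

110.6 ≤ JL ≤ 324.8 m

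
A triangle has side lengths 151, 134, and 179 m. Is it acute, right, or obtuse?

acute

Compare the square of the longest side to the sum of squares of the other two: 134² + 151² = 40757 > 32041 = 179².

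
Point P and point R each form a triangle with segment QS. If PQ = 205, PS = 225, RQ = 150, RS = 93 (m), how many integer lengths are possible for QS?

185

From triangle PQS: 20 < QS < 430.
From triangle RQS: 57 < QS < 243.
Intersection: 57 < QS < 243, so integers 58 through 242: 185 values.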